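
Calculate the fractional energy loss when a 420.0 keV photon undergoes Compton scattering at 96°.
0.4758 (or 47.58%)

Calculate initial and final photon energies:

Initial: E₀ = 420.0 keV → λ₀ = 2.9520 pm
Compton shift: Δλ = 2.6799 pm
Final wavelength: λ' = 5.6319 pm
Final energy: E' = 220.1450 keV

Fractional energy loss:
(E₀ - E')/E₀ = (420.0000 - 220.1450)/420.0000
= 199.8550/420.0000
= 0.4758
= 47.58%

(Intermediate values are shown rounded; full precision is carried through to the final answer.)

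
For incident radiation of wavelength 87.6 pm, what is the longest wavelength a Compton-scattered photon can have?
92.4526 pm (at θ = 180°)

The Compton shift is Δλ = λ_C(1 − cos θ).

Since cos θ ranges from −1 to 1, the factor (1 − cos θ) ranges from 0 to 2; the maximum shift occurs at θ = 180° (backscattering):
Δλ_max = 2λ_C = 2 × 2.4263 pm = 4.8526 pm

Maximum scattered wavelength:
λ'_max = λ₀ + Δλ_max = 87.6 + 4.8526 = 92.4526 pm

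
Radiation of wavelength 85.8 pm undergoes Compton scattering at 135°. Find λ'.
89.9420 pm

Using the Compton formula: λ' = λ + λ_C(1 − cos θ)

For θ = 135°, cos θ = -√2/2 (exact) ≈ -0.7071, so:
1 − cos 135° = 1 − (-√2/2) ≈ 1.7071

Δλ = λ_C × 1.7071 = 2.4263 × 1.7071 = 4.1420 pm

λ' = 85.8 + 4.1420 = 89.9420 pm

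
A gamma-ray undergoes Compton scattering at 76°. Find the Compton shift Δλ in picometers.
1.8393 pm

Using the Compton scattering formula:
Δλ = λ_C(1 - cos θ)

where λ_C = h/(m_e·c) ≈ 2.4263 pm is the Compton wavelength of an electron.

For θ = 76°:
cos(76°) = 0.2419
1 - cos(76°) = 0.7581

Δλ = 2.4263 × 0.7581
Δλ = 1.8393 pm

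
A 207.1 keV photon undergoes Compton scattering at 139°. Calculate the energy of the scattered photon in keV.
121.0292 keV

First convert energy to wavelength:
λ = hc/E, with hc ≈ 1239.842 keV·pm (i.e. 1239.842 eV·nm)

For E = 207.1 keV = 207100 eV:
λ = 1239.842 keV·pm / 207.1 keV
λ = 5.9867 pm

Calculate the Compton shift:
Δλ = λ_C(1 - cos(139°)) = 2.4263 × 1.7547
Δλ = 4.2575 pm

Final wavelength:
λ' = 5.9867 + 4.2575 = 10.2442 pm

Final energy:
E' = hc/λ' = 1239.842 / 10.2442 = 121.0292 keV

(Intermediate values are shown rounded; full precision is carried through to the final answer.)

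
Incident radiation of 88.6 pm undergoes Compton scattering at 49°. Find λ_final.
89.4345 pm

Using the Compton scattering formula:
λ' = λ + Δλ = λ + λ_C(1 - cos θ)

Given:
- Initial wavelength λ = 88.6 pm
- Scattering angle θ = 49°
- Compton wavelength λ_C ≈ 2.4263 pm

Calculate the shift:
Δλ = 2.4263 × (1 - cos(49°))
Δλ = 2.4263 × 0.3439
Δλ = 0.8345 pm

Final wavelength:
λ' = 88.6 + 0.8345 = 89.4345 pm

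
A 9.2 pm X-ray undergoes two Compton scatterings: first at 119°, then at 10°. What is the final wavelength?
12.8395 pm

Apply Compton shift twice:

First scattering at θ₁ = 119°:
Δλ₁ = λ_C(1 - cos(119°))
Δλ₁ = 2.4263 × 1.4848
Δλ₁ = 3.6026 pm

After first scattering:
λ₁ = 9.2 + 3.6026 = 12.8026 pm

Second scattering at θ₂ = 10°:
Δλ₂ = λ_C(1 - cos(10°))
Δλ₂ = 2.4263 × 0.0152
Δλ₂ = 0.0369 pm

Final wavelength:
λ₂ = 12.8026 + 0.0369 = 12.8395 pm

Total shift: Δλ_total = 3.6026 + 0.0369 = 3.6395 pm

(Intermediate values are shown rounded; full precision is carried through to the final answer.)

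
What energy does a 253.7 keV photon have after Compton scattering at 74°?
186.5948 keV

First convert energy to wavelength:
λ = hc/E, with hc ≈ 1239.842 keV·pm (i.e. 1239.842 eV·nm)

For E = 253.7 keV = 253700 eV:
λ = 1239.842 keV·pm / 253.7 keV
λ = 4.8870 pm

Calculate the Compton shift:
Δλ = λ_C(1 - cos(74°)) = 2.4263 × 0.7244
Δλ = 1.7575 pm

Final wavelength:
λ' = 4.8870 + 1.7575 = 6.6446 pm

Final energy:
E' = hc/λ' = 1239.842 / 6.6446 = 186.5948 keV

(Intermediate values are shown rounded; full precision is carried through to the final answer.)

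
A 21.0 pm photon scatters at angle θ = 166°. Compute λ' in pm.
25.7805 pm

Using the Compton scattering formula:
λ' = λ + Δλ = λ + λ_C(1 - cos θ)

Given:
- Initial wavelength λ = 21.0 pm
- Scattering angle θ = 166°
- Compton wavelength λ_C ≈ 2.4263 pm

Calculate the shift:
Δλ = 2.4263 × (1 - cos(166°))
Δλ = 2.4263 × 1.9703
Δλ = 4.7805 pm

Final wavelength:
λ' = 21.0 + 4.7805 = 25.7805 pm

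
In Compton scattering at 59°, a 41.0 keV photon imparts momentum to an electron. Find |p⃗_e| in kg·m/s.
2.1187e-23 kg·m/s

The electron is initially at rest, so by conservation of momentum:
p⃗_e = p⃗₀ − p⃗'  (incident photon momentum minus scattered photon momentum)

Photon momentum magnitudes (p = h/λ = E/c):
λ₀ = hc/E₀ = 30.2400 pm → p₀ = h/λ₀ = 2.1912e-23 kg·m/s
Δλ = λ_C(1 − cos 59°) = 1.1767 pm
λ' = 31.4167 pm → p' = h/λ' = 2.1091e-23 kg·m/s

The scattered photon makes angle θ = 59° with the incident direction, so by the law of cosines:
|p⃗_e|² = p₀² + p'² − 2p₀p'cos θ
|p⃗_e|² = (2.1912e-23)² + (2.1091e-23)² − 2·2.1912e-23·2.1091e-23·cos(59°)
|p⃗_e| = 2.1187e-23 kg·m/s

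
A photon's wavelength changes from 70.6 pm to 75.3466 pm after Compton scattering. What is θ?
163.00°

First find the wavelength shift:
Δλ = λ' - λ = 75.3466 - 70.6 = 4.7466 pm

Using Δλ = λ_C(1 - cos θ), with λ_C = h/(m_e·c) ≈ 2.42631024 pm:
cos θ = 1 - Δλ/λ_C
cos θ = 1 - 4.7466/2.42631024
cos θ = -0.956304

θ = arccos(-0.956304)
θ = 163.00°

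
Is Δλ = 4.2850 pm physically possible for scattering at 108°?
No, inconsistent

Calculate the expected shift for θ = 108°:

Δλ_expected = λ_C(1 - cos(108°))
Δλ_expected = 2.4263 × (1 - cos(108°))
Δλ_expected = 2.4263 × 1.3090
Δλ_expected = 3.1761 pm

Given shift: 4.2850 pm
Expected shift: 3.1761 pm
Difference: 1.1089 pm

The values do not match. The given shift corresponds to θ ≈ 140.0°, not 108°.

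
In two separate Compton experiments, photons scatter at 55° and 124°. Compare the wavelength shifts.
124° produces the larger shift by a factor of 3.656

Calculate both shifts using Δλ = λ_C(1 - cos θ):

For θ₁ = 55°:
Δλ₁ = 2.4263 × (1 - cos(55°))
Δλ₁ = 2.4263 × 0.4264
Δλ₁ = 1.0346 pm

For θ₂ = 124°:
Δλ₂ = 2.4263 × (1 - cos(124°))
Δλ₂ = 2.4263 × 1.5592
Δλ₂ = 3.7831 pm

The 124° angle produces the larger shift.
Ratio: 3.7831/1.0346 = 3.656

(Intermediate values are shown rounded; full precision is carried through to the final answer.)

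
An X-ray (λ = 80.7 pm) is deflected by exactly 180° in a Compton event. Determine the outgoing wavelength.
85.5526 pm

Using the Compton formula: λ' = λ + λ_C(1 − cos θ)

For θ = 180°, cos θ = -1 (exact) = -1.0000, so:
1 − cos 180° = 1 − (-1) = 2.0000

Δλ = λ_C × 2.0000 = 2.4263 × 2.0000 = 4.8526 pm

λ' = 80.7 + 4.8526 = 85.5526 pm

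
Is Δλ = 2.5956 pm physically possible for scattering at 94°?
Yes, consistent

Calculate the expected shift for θ = 94°:

Δλ_expected = λ_C(1 - cos(94°))
Δλ_expected = 2.4263 × (1 - cos(94°))
Δλ_expected = 2.4263 × 1.0698
Δλ_expected = 2.5956 pm

Given shift: 2.5956 pm
Expected shift: 2.5956 pm
Difference: 0.0000 pm

The values match. This is consistent with Compton scattering at the stated angle.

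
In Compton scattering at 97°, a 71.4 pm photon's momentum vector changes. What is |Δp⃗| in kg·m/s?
1.3648e-23 kg·m/s

Photon momentum magnitude is p = h/λ.

Initial momentum:
p₀ = h/λ = 6.6261e-34/7.1400e-11 = 9.2802e-24 kg·m/s

After scattering:
λ' = λ + Δλ = 71.4 + 2.7220 = 74.1220 pm
p' = h/λ' = 6.6261e-34/7.4122e-11 = 8.9394e-24 kg·m/s

Momentum is a vector; the scattered photon's direction makes angle θ = 97° with the incident direction. The magnitude of the vector change Δp⃗ = p⃗₀ − p⃗' is found from the law of cosines:
|Δp⃗|² = p₀² + p'² − 2p₀p'cos θ
|Δp⃗|² = (9.2802e-24)² + (8.9394e-24)² − 2·9.2802e-24·8.9394e-24·cos(97°)
|Δp⃗| = 1.3648e-23 kg·m/s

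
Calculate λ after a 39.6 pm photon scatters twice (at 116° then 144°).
47.4792 pm

Apply Compton shift twice:

First scattering at θ₁ = 116°:
Δλ₁ = λ_C(1 - cos(116°))
Δλ₁ = 2.4263 × 1.4384
Δλ₁ = 3.4899 pm

After first scattering:
λ₁ = 39.6 + 3.4899 = 43.0899 pm

Second scattering at θ₂ = 144°:
Δλ₂ = λ_C(1 - cos(144°))
Δλ₂ = 2.4263 × 1.8090
Δλ₂ = 4.3892 pm

Final wavelength:
λ₂ = 43.0899 + 4.3892 = 47.4792 pm

Total shift: Δλ_total = 3.4899 + 4.3892 = 7.8792 pm

(Intermediate values are shown rounded; full precision is carried through to the final answer.)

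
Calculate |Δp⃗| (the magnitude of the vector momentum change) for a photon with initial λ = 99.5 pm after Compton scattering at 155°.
1.2714e-23 kg·m/s

Photon momentum magnitude is p = h/λ.

Initial momentum:
p₀ = h/λ = 6.6261e-34/9.9500e-11 = 6.6594e-24 kg·m/s

After scattering:
λ' = λ + Δλ = 99.5 + 4.6253 = 104.1253 pm
p' = h/λ' = 6.6261e-34/1.0413e-10 = 6.3636e-24 kg·m/s

Momentum is a vector; the scattered photon's direction makes angle θ = 155° with the incident direction. The magnitude of the vector change Δp⃗ = p⃗₀ − p⃗' is found from the law of cosines:
|Δp⃗|² = p₀² + p'² − 2p₀p'cos θ
|Δp⃗|² = (6.6594e-24)² + (6.3636e-24)² − 2·6.6594e-24·6.3636e-24·cos(155°)
|Δp⃗| = 1.2714e-23 kg·m/s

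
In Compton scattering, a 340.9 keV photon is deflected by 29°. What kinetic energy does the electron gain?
26.3134 keV

By energy conservation: K_e = E_initial - E_final

First find the scattered photon energy:
Initial wavelength: λ = hc/E = 3.6370 pm
Compton shift: Δλ = λ_C(1 - cos(29°)) = 0.3042 pm
Final wavelength: λ' = 3.6370 + 0.3042 = 3.9412 pm
Final photon energy: E' = hc/λ' = 314.5866 keV

Electron kinetic energy:
K_e = E - E' = 340.9000 - 314.5866 = 26.3134 keV

(Intermediate values are shown rounded; full precision is carried through to the final answer.)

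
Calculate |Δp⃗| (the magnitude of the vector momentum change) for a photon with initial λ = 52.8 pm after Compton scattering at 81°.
1.6000e-23 kg·m/s

Photon momentum magnitude is p = h/λ.

Initial momentum:
p₀ = h/λ = 6.6261e-34/5.2800e-11 = 1.2549e-23 kg·m/s

After scattering:
λ' = λ + Δλ = 52.8 + 2.0468 = 54.8468 pm
p' = h/λ' = 6.6261e-34/5.4847e-11 = 1.2081e-23 kg·m/s

Momentum is a vector; the scattered photon's direction makes angle θ = 81° with the incident direction. The magnitude of the vector change Δp⃗ = p⃗₀ − p⃗' is found from the law of cosines:
|Δp⃗|² = p₀² + p'² − 2p₀p'cos θ
|Δp⃗|² = (1.2549e-23)² + (1.2081e-23)² − 2·1.2549e-23·1.2081e-23·cos(81°)
|Δp⃗| = 1.6000e-23 kg·m/s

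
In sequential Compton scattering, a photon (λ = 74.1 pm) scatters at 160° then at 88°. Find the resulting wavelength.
81.1479 pm

Apply Compton shift twice:

First scattering at θ₁ = 160°:
Δλ₁ = λ_C(1 - cos(160°))
Δλ₁ = 2.4263 × 1.9397
Δλ₁ = 4.7063 pm

After first scattering:
λ₁ = 74.1 + 4.7063 = 78.8063 pm

Second scattering at θ₂ = 88°:
Δλ₂ = λ_C(1 - cos(88°))
Δλ₂ = 2.4263 × 0.9651
Δλ₂ = 2.3416 pm

Final wavelength:
λ₂ = 78.8063 + 2.3416 = 81.1479 pm

Total shift: Δλ_total = 4.7063 + 2.3416 = 7.0479 pm

(Intermediate values are shown rounded; full precision is carried through to the final answer.)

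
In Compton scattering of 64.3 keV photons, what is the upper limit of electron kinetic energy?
12.9284 keV

Maximum energy transfer occurs at θ = 180° (backscattering).

Initial photon: E₀ = 64.3 keV → λ₀ = 19.2821 pm

Maximum Compton shift (at 180°):
Δλ_max = 2λ_C = 2 × 2.4263 = 4.8526 pm

Final wavelength:
λ' = 19.2821 + 4.8526 = 24.1348 pm

Minimum photon energy (maximum energy to electron):
E'_min = hc/λ' = 51.3716 keV

Maximum electron kinetic energy:
K_max = E₀ - E'_min = 64.3000 - 51.3716 = 12.9284 keV

(Intermediate values are shown rounded; full precision is carried through to the final answer.)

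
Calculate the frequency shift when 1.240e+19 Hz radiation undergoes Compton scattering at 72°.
8.041e+17 Hz (decrease)

Convert frequency to wavelength (c = 299792458 m/s):
λ₀ = c/f₀ = 299792458/1.240e+19 = 2.4176811e-11 m = 24.1768 pm

Calculate Compton shift:
Δλ = λ_C(1 - cos(72°)) = 1.6765 pm

Final wavelength:
λ' = λ₀ + Δλ = 24.1768 + 1.6765 = 25.8534 pm

Final frequency:
f' = c/λ' = 299792458/2.5853350e-11 = 1.1595884e+19 Hz

Frequency shift (decrease):
Δf = f₀ - f' = 1.240e+19 - 1.1595884e+19 = 8.041e+17 Hz

(Intermediate values are shown rounded; full precision is carried through to the final answer.)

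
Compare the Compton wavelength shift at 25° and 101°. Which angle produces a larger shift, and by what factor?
101° produces the larger shift by a factor of 12.710

Calculate both shifts using Δλ = λ_C(1 - cos θ):

For θ₁ = 25°:
Δλ₁ = 2.4263 × (1 - cos(25°))
Δλ₁ = 2.4263 × 0.0937
Δλ₁ = 0.2273 pm

For θ₂ = 101°:
Δλ₂ = 2.4263 × (1 - cos(101°))
Δλ₂ = 2.4263 × 1.1908
Δλ₂ = 2.8893 pm

The 101° angle produces the larger shift.
Ratio: 2.8893/0.2273 = 12.710

(Intermediate values are shown rounded; full precision is carried through to the final answer.)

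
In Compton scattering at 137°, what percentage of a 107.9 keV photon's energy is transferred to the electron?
0.2677 (or 26.77%)

Calculate initial and final photon energies:

Initial: E₀ = 107.9 keV → λ₀ = 11.4907 pm
Compton shift: Δλ = 4.2008 pm
Final wavelength: λ' = 15.6915 pm
Final energy: E' = 79.0138 keV

Fractional energy loss:
(E₀ - E')/E₀ = (107.9000 - 79.0138)/107.9000
= 28.8862/107.9000
= 0.2677
= 26.77%

(Intermediate values are shown rounded; full precision is carried through to the final answer.)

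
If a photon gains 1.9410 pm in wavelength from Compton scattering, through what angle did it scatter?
78.46°

From the Compton formula Δλ = λ_C(1 - cos θ), we can solve for θ:

cos θ = 1 - Δλ/λ_C

Given:
- Δλ = 1.9410 pm
- λ_C = h/(m_e·c) ≈ 2.42631024 pm

cos θ = 1 - 1.9410/2.42631024
cos θ = 1 - 0.799980
cos θ = 0.200020

θ = arccos(0.200020)
θ = 78.46°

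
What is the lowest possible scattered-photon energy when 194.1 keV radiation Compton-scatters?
110.3036 keV (at θ = 180°)

The scattered photon has minimum energy when its wavelength is maximum, i.e., when the Compton shift Δλ = λ_C(1 − cos θ) is maximum. This occurs at θ = 180° (backscattering), giving Δλ_max = 2λ_C = 4.8526 pm.

Initial wavelength: λ₀ = hc/E₀ = 6.3876 pm
Maximum final wavelength: λ'_max = λ₀ + 2λ_C = 6.3876 + 4.8526 = 11.2403 pm
Minimum final energy: E'_min = hc/λ'_max = 110.3036 keV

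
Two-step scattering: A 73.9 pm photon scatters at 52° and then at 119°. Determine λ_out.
78.4351 pm

Apply Compton shift twice:

First scattering at θ₁ = 52°:
Δλ₁ = λ_C(1 - cos(52°))
Δλ₁ = 2.4263 × 0.3843
Δλ₁ = 0.9325 pm

After first scattering:
λ₁ = 73.9 + 0.9325 = 74.8325 pm

Second scattering at θ₂ = 119°:
Δλ₂ = λ_C(1 - cos(119°))
Δλ₂ = 2.4263 × 1.4848
Δλ₂ = 3.6026 pm

Final wavelength:
λ₂ = 74.8325 + 3.6026 = 78.4351 pm

Total shift: Δλ_total = 0.9325 + 3.6026 = 4.5351 pm

(Intermediate values are shown rounded; full precision is carried through to the final answer.)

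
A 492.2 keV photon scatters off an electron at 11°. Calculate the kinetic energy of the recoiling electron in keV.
8.5590 keV

By energy conservation: K_e = E_initial - E_final

First find the scattered photon energy:
Initial wavelength: λ = hc/E = 2.5190 pm
Compton shift: Δλ = λ_C(1 - cos(11°)) = 0.0446 pm
Final wavelength: λ' = 2.5190 + 0.0446 = 2.5636 pm
Final photon energy: E' = hc/λ' = 483.6410 keV

Electron kinetic energy:
K_e = E - E' = 492.2000 - 483.6410 = 8.5590 keV

(Intermediate values are shown rounded; full precision is carried through to the final answer.)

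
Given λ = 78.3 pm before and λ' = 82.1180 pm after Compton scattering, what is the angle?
125.00°

First find the wavelength shift:
Δλ = λ' - λ = 82.1180 - 78.3 = 3.8180 pm

Using Δλ = λ_C(1 - cos θ), with λ_C = h/(m_e·c) ≈ 2.42631024 pm:
cos θ = 1 - Δλ/λ_C
cos θ = 1 - 3.8180/2.42631024
cos θ = -0.573583

θ = arccos(-0.573583)
θ = 125.00°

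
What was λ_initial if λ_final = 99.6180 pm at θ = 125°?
95.8000 pm

From λ' = λ + Δλ, we have λ = λ' - Δλ

First calculate the Compton shift:
Δλ = λ_C(1 - cos θ)
Δλ = 2.4263 × (1 - cos(125°))
Δλ = 2.4263 × 1.5736
Δλ = 3.8180 pm

Initial wavelength:
λ = λ' - Δλ
λ = 99.6180 - 3.8180
λ = 95.8000 pm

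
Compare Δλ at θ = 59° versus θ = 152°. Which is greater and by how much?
152° produces the larger shift by a factor of 3.883

Calculate both shifts using Δλ = λ_C(1 - cos θ):

For θ₁ = 59°:
Δλ₁ = 2.4263 × (1 - cos(59°))
Δλ₁ = 2.4263 × 0.4850
Δλ₁ = 1.1767 pm

For θ₂ = 152°:
Δλ₂ = 2.4263 × (1 - cos(152°))
Δλ₂ = 2.4263 × 1.8829
Δλ₂ = 4.5686 pm

The 152° angle produces the larger shift.
Ratio: 4.5686/1.1767 = 3.883

(Intermediate values are shown rounded; full precision is carried through to the final answer.)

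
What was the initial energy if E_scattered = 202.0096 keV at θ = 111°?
436.3002 keV

Convert final energy to wavelength (hc ≈ 1239.842 keV·pm):
λ' = hc/E' = 1239.842 / 202.0096 = 6.1375 pm

Calculate the Compton shift:
Δλ = λ_C(1 - cos(111°))
Δλ = 2.4263 × (1 - cos(111°))
Δλ = 3.2958 pm

Initial wavelength:
λ = λ' - Δλ = 6.1375 - 3.2958 = 2.8417 pm

Initial energy:
E = hc/λ = 1239.842 / 2.8417 = 436.3002 keV

(Intermediate values are shown rounded; full precision is carried through to the final answer.)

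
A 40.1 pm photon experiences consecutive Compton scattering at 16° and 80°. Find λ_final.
42.1990 pm

Apply Compton shift twice:

First scattering at θ₁ = 16°:
Δλ₁ = λ_C(1 - cos(16°))
Δλ₁ = 2.4263 × 0.0387
Δλ₁ = 0.0940 pm

After first scattering:
λ₁ = 40.1 + 0.0940 = 40.1940 pm

Second scattering at θ₂ = 80°:
Δλ₂ = λ_C(1 - cos(80°))
Δλ₂ = 2.4263 × 0.8264
Δλ₂ = 2.0050 pm

Final wavelength:
λ₂ = 40.1940 + 2.0050 = 42.1990 pm

Total shift: Δλ_total = 0.0940 + 2.0050 = 2.0990 pm

(Intermediate values are shown rounded; full precision is carried through to the final answer.)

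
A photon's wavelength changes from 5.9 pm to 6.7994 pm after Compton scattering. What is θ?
51.00°

First find the wavelength shift:
Δλ = λ' - λ = 6.7994 - 5.9 = 0.8994 pm

Using Δλ = λ_C(1 - cos θ), with λ_C = h/(m_e·c) ≈ 2.42631024 pm:
cos θ = 1 - Δλ/λ_C
cos θ = 1 - 0.8994/2.42631024
cos θ = 0.629314

θ = arccos(0.629314)
θ = 51.00°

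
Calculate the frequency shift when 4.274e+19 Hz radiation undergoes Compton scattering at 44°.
3.782e+18 Hz (decrease)

Convert frequency to wavelength (c = 299792458 m/s):
λ₀ = c/f₀ = 299792458/4.274e+19 = 7.0143299e-12 m = 7.0143 pm

Calculate Compton shift:
Δλ = λ_C(1 - cos(44°)) = 0.6810 pm

Final wavelength:
λ' = λ₀ + Δλ = 7.0143 + 0.6810 = 7.6953 pm

Final frequency:
f' = c/λ' = 299792458/7.6952986e-12 = 3.8957872e+19 Hz

Frequency shift (decrease):
Δf = f₀ - f' = 4.274e+19 - 3.8957872e+19 = 3.782e+18 Hz

(Intermediate values are shown rounded; full precision is carried through to the final answer.)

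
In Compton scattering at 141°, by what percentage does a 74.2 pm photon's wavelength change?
5.8112%

Calculate the Compton shift:
Δλ = λ_C(1 - cos(141°))
Δλ = 2.4263 × (1 - cos(141°))
Δλ = 2.4263 × 1.7771
Δλ = 4.3119 pm

Percentage change:
(Δλ/λ₀) × 100 = (4.3119/74.2) × 100
= 5.8112%

(Intermediate values are shown rounded; full precision is carried through to the final answer.)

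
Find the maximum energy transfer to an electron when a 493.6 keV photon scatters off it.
325.2451 keV

Maximum energy transfer occurs at θ = 180° (backscattering).

Initial photon: E₀ = 493.6 keV → λ₀ = 2.5118 pm

Maximum Compton shift (at 180°):
Δλ_max = 2λ_C = 2 × 2.4263 = 4.8526 pm

Final wavelength:
λ' = 2.5118 + 4.8526 = 7.3645 pm

Minimum photon energy (maximum energy to electron):
E'_min = hc/λ' = 168.3549 keV

Maximum electron kinetic energy:
K_max = E₀ - E'_min = 493.6000 - 168.3549 = 325.2451 keV

(Intermediate values are shown rounded; full precision is carried through to the final answer.)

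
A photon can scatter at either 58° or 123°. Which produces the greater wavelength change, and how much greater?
123° produces the larger shift by a factor of 3.286

Calculate both shifts using Δλ = λ_C(1 - cos θ):

For θ₁ = 58°:
Δλ₁ = 2.4263 × (1 - cos(58°))
Δλ₁ = 2.4263 × 0.4701
Δλ₁ = 1.1406 pm

For θ₂ = 123°:
Δλ₂ = 2.4263 × (1 - cos(123°))
Δλ₂ = 2.4263 × 1.5446
Δλ₂ = 3.7478 pm

The 123° angle produces the larger shift.
Ratio: 3.7478/1.1406 = 3.286

(Intermediate values are shown rounded; full precision is carried through to the final answer.)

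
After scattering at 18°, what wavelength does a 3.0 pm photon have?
3.1188 pm

Using the Compton scattering formula:
λ' = λ + Δλ = λ + λ_C(1 - cos θ)

Given:
- Initial wavelength λ = 3.0 pm
- Scattering angle θ = 18°
- Compton wavelength λ_C ≈ 2.4263 pm

Calculate the shift:
Δλ = 2.4263 × (1 - cos(18°))
Δλ = 2.4263 × 0.0489
Δλ = 0.1188 pm

Final wavelength:
λ' = 3.0 + 0.1188 = 3.1188 pm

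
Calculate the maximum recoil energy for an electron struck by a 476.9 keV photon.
310.5322 keV

Maximum energy transfer occurs at θ = 180° (backscattering).

Initial photon: E₀ = 476.9 keV → λ₀ = 2.5998 pm

Maximum Compton shift (at 180°):
Δλ_max = 2λ_C = 2 × 2.4263 = 4.8526 pm

Final wavelength:
λ' = 2.5998 + 4.8526 = 7.4524 pm

Minimum photon energy (maximum energy to electron):
E'_min = hc/λ' = 166.3678 keV

Maximum electron kinetic energy:
K_max = E₀ - E'_min = 476.9000 - 166.3678 = 310.5322 keV

(Intermediate values are shown rounded; full precision is carried through to the final answer.)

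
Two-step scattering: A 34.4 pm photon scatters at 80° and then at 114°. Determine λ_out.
39.8182 pm

Apply Compton shift twice:

First scattering at θ₁ = 80°:
Δλ₁ = λ_C(1 - cos(80°))
Δλ₁ = 2.4263 × 0.8264
Δλ₁ = 2.0050 pm

After first scattering:
λ₁ = 34.4 + 2.0050 = 36.4050 pm

Second scattering at θ₂ = 114°:
Δλ₂ = λ_C(1 - cos(114°))
Δλ₂ = 2.4263 × 1.4067
Δλ₂ = 3.4132 pm

Final wavelength:
λ₂ = 36.4050 + 3.4132 = 39.8182 pm

Total shift: Δλ_total = 2.0050 + 3.4132 = 5.4182 pm

(Intermediate values are shown rounded; full precision is carried through to the final answer.)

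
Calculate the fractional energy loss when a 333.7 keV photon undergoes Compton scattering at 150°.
0.5493 (or 54.93%)

Calculate initial and final photon energies:

Initial: E₀ = 333.7 keV → λ₀ = 3.7154 pm
Compton shift: Δλ = 4.5276 pm
Final wavelength: λ' = 8.2430 pm
Final energy: E' = 150.4116 keV

Fractional energy loss:
(E₀ - E')/E₀ = (333.7000 - 150.4116)/333.7000
= 183.2884/333.7000
= 0.5493
= 54.93%

(Intermediate values are shown rounded; full precision is carried through to the final answer.)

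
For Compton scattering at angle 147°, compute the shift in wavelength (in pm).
4.4612 pm

Using the Compton scattering formula:
Δλ = λ_C(1 - cos θ)

where λ_C = h/(m_e·c) ≈ 2.4263 pm is the Compton wavelength of an electron.

For θ = 147°:
cos(147°) = -0.8387
1 - cos(147°) = 1.8387

Δλ = 2.4263 × 1.8387
Δλ = 4.4612 pm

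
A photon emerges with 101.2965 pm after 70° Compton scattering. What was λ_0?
99.7000 pm

From λ' = λ + Δλ, we have λ = λ' - Δλ

First calculate the Compton shift:
Δλ = λ_C(1 - cos θ)
Δλ = 2.4263 × (1 - cos(70°))
Δλ = 2.4263 × 0.6580
Δλ = 1.5965 pm

Initial wavelength:
λ = λ' - Δλ
λ = 101.2965 - 1.5965
λ = 99.7000 pm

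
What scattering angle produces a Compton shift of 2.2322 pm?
85.41°

From the Compton formula Δλ = λ_C(1 - cos θ), we can solve for θ:

cos θ = 1 - Δλ/λ_C

Given:
- Δλ = 2.2322 pm
- λ_C = h/(m_e·c) ≈ 2.42631024 pm

cos θ = 1 - 2.2322/2.42631024
cos θ = 1 - 0.919998
cos θ = 0.080002

θ = arccos(0.080002)
θ = 85.41°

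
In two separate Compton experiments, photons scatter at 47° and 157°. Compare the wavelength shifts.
157° produces the larger shift by a factor of 6.039

Calculate both shifts using Δλ = λ_C(1 - cos θ):

For θ₁ = 47°:
Δλ₁ = 2.4263 × (1 - cos(47°))
Δλ₁ = 2.4263 × 0.3180
Δλ₁ = 0.7716 pm

For θ₂ = 157°:
Δλ₂ = 2.4263 × (1 - cos(157°))
Δλ₂ = 2.4263 × 1.9205
Δλ₂ = 4.6597 pm

The 157° angle produces the larger shift.
Ratio: 4.6597/0.7716 = 6.039

(Intermediate values are shown rounded; full precision is carried through to the final answer.)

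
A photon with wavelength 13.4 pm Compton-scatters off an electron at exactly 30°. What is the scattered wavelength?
13.7251 pm

Using the Compton formula: λ' = λ + λ_C(1 − cos θ)

For θ = 30°, cos θ = √3/2 (exact) ≈ 0.8660, so:
1 − cos 30° = 1 − (√3/2) ≈ 0.1340

Δλ = λ_C × 0.1340 = 2.4263 × 0.1340 = 0.3251 pm

λ' = 13.4 + 0.3251 = 13.7251 pm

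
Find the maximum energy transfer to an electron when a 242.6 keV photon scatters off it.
118.1586 keV

Maximum energy transfer occurs at θ = 180° (backscattering).

Initial photon: E₀ = 242.6 keV → λ₀ = 5.1106 pm

Maximum Compton shift (at 180°):
Δλ_max = 2λ_C = 2 × 2.4263 = 4.8526 pm

Final wavelength:
λ' = 5.1106 + 4.8526 = 9.9633 pm

Minimum photon energy (maximum energy to electron):
E'_min = hc/λ' = 124.4414 keV

Maximum electron kinetic energy:
K_max = E₀ - E'_min = 242.6000 - 124.4414 = 118.1586 keV

(Intermediate values are shown rounded; full precision is carried through to the final answer.)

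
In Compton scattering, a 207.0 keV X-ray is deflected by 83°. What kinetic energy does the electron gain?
54.3137 keV

By energy conservation: K_e = E_initial - E_final

First find the scattered photon energy:
Initial wavelength: λ = hc/E = 5.9896 pm
Compton shift: Δλ = λ_C(1 - cos(83°)) = 2.1306 pm
Final wavelength: λ' = 5.9896 + 2.1306 = 8.1202 pm
Final photon energy: E' = hc/λ' = 152.6863 keV

Electron kinetic energy:
K_e = E - E' = 207.0000 - 152.6863 = 54.3137 keV

(Intermediate values are shown rounded; full precision is carried through to the final answer.)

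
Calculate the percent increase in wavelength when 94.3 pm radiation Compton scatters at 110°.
3.4530%

Calculate the Compton shift:
Δλ = λ_C(1 - cos(110°))
Δλ = 2.4263 × (1 - cos(110°))
Δλ = 2.4263 × 1.3420
Δλ = 3.2562 pm

Percentage change:
(Δλ/λ₀) × 100 = (3.2562/94.3) × 100
= 3.4530%

(Intermediate values are shown rounded; full precision is carried through to the final answer.)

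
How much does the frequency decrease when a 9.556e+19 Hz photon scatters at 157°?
5.711e+19 Hz (decrease)

Convert frequency to wavelength (c = 299792458 m/s):
λ₀ = c/f₀ = 299792458/9.556e+19 = 3.1372170e-12 m = 3.1372 pm

Calculate Compton shift:
Δλ = λ_C(1 - cos(157°)) = 4.6597 pm

Final wavelength:
λ' = λ₀ + Δλ = 3.1372 + 4.6597 = 7.7970 pm

Final frequency:
f' = c/λ' = 299792458/7.7969576e-12 = 3.8449928e+19 Hz

Frequency shift (decrease):
Δf = f₀ - f' = 9.556e+19 - 3.8449928e+19 = 5.711e+19 Hz

(Intermediate values are shown rounded; full precision is carried through to the final answer.)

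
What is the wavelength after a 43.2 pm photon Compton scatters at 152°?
47.7686 pm

Using the Compton scattering formula:
λ' = λ + Δλ = λ + λ_C(1 - cos θ)

Given:
- Initial wavelength λ = 43.2 pm
- Scattering angle θ = 152°
- Compton wavelength λ_C ≈ 2.4263 pm

Calculate the shift:
Δλ = 2.4263 × (1 - cos(152°))
Δλ = 2.4263 × 1.8829
Δλ = 4.5686 pm

Final wavelength:
λ' = 43.2 + 4.5686 = 47.7686 pm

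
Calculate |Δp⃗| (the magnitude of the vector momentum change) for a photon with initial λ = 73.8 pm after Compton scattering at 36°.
5.5319e-24 kg·m/s

Photon momentum magnitude is p = h/λ.

Initial momentum:
p₀ = h/λ = 6.6261e-34/7.3800e-11 = 8.9784e-24 kg·m/s

After scattering:
λ' = λ + Δλ = 73.8 + 0.4634 = 74.2634 pm
p' = h/λ' = 6.6261e-34/7.4263e-11 = 8.9224e-24 kg·m/s

Momentum is a vector; the scattered photon's direction makes angle θ = 36° with the incident direction. The magnitude of the vector change Δp⃗ = p⃗₀ − p⃗' is found from the law of cosines:
|Δp⃗|² = p₀² + p'² − 2p₀p'cos θ
|Δp⃗|² = (8.9784e-24)² + (8.9224e-24)² − 2·8.9784e-24·8.9224e-24·cos(36°)
|Δp⃗| = 5.5319e-24 kg·m/s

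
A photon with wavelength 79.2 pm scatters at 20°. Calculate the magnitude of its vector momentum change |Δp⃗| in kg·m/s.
2.9029e-24 kg·m/s

Photon momentum magnitude is p = h/λ.

Initial momentum:
p₀ = h/λ = 6.6261e-34/7.9200e-11 = 8.3663e-24 kg·m/s

After scattering:
λ' = λ + Δλ = 79.2 + 0.1463 = 79.3463 pm
p' = h/λ' = 6.6261e-34/7.9346e-11 = 8.3508e-24 kg·m/s

Momentum is a vector; the scattered photon's direction makes angle θ = 20° with the incident direction. The magnitude of the vector change Δp⃗ = p⃗₀ − p⃗' is found from the law of cosines:
|Δp⃗|² = p₀² + p'² − 2p₀p'cos θ
|Δp⃗|² = (8.3663e-24)² + (8.3508e-24)² − 2·8.3663e-24·8.3508e-24·cos(20°)
|Δp⃗| = 2.9029e-24 kg·m/s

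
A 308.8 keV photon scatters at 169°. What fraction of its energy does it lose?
0.5449 (or 54.49%)

Calculate initial and final photon energies:

Initial: E₀ = 308.8 keV → λ₀ = 4.0150 pm
Compton shift: Δλ = 4.8080 pm
Final wavelength: λ' = 8.8231 pm
Final energy: E' = 140.5227 keV

Fractional energy loss:
(E₀ - E')/E₀ = (308.8000 - 140.5227)/308.8000
= 168.2773/308.8000
= 0.5449
= 54.49%

(Intermediate values are shown rounded; full precision is carried through to the final answer.)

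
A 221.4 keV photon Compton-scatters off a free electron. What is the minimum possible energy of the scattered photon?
118.6153 keV (at θ = 180°)

The scattered photon has minimum energy when its wavelength is maximum, i.e., when the Compton shift Δλ = λ_C(1 − cos θ) is maximum. This occurs at θ = 180° (backscattering), giving Δλ_max = 2λ_C = 4.8526 pm.

Initial wavelength: λ₀ = hc/E₀ = 5.6000 pm
Maximum final wavelength: λ'_max = λ₀ + 2λ_C = 5.6000 + 4.8526 = 10.4526 pm
Minimum final energy: E'_min = hc/λ'_max = 118.6153 keV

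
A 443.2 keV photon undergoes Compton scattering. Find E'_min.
162.0688 keV (at θ = 180°)

The scattered photon has minimum energy when its wavelength is maximum, i.e., when the Compton shift Δλ = λ_C(1 − cos θ) is maximum. This occurs at θ = 180° (backscattering), giving Δλ_max = 2λ_C = 4.8526 pm.

Initial wavelength: λ₀ = hc/E₀ = 2.7975 pm
Maximum final wavelength: λ'_max = λ₀ + 2λ_C = 2.7975 + 4.8526 = 7.6501 pm
Minimum final energy: E'_min = hc/λ'_max = 162.0688 keV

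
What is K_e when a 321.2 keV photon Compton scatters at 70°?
93.9768 keV

By energy conservation: K_e = E_initial - E_final

First find the scattered photon energy:
Initial wavelength: λ = hc/E = 3.8600 pm
Compton shift: Δλ = λ_C(1 - cos(70°)) = 1.5965 pm
Final wavelength: λ' = 3.8600 + 1.5965 = 5.4565 pm
Final photon energy: E' = hc/λ' = 227.2232 keV

Electron kinetic energy:
K_e = E - E' = 321.2000 - 227.2232 = 93.9768 keV

(Intermediate values are shown rounded; full precision is carried through to the final answer.)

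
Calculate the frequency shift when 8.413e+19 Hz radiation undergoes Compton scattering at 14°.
1.668e+18 Hz (decrease)

Convert frequency to wavelength (c = 299792458 m/s):
λ₀ = c/f₀ = 299792458/8.413e+19 = 3.5634430e-12 m = 3.5634 pm

Calculate Compton shift:
Δλ = λ_C(1 - cos(14°)) = 0.0721 pm

Final wavelength:
λ' = λ₀ + Δλ = 3.5634 + 0.0721 = 3.6355 pm

Final frequency:
f' = c/λ' = 299792458/3.6355148e-12 = 8.2462176e+19 Hz

Frequency shift (decrease):
Δf = f₀ - f' = 8.413e+19 - 8.2462176e+19 = 1.668e+18 Hz

(Intermediate values are shown rounded; full precision is carried through to the final answer.)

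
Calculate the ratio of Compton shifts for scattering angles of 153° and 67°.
153° produces the larger shift by a factor of 3.104

Calculate both shifts using Δλ = λ_C(1 - cos θ):

For θ₁ = 67°:
Δλ₁ = 2.4263 × (1 - cos(67°))
Δλ₁ = 2.4263 × 0.6093
Δλ₁ = 1.4783 pm

For θ₂ = 153°:
Δλ₂ = 2.4263 × (1 - cos(153°))
Δλ₂ = 2.4263 × 1.8910
Δλ₂ = 4.5882 pm

The 153° angle produces the larger shift.
Ratio: 4.5882/1.4783 = 3.104

(Intermediate values are shown rounded; full precision is carried through to the final answer.)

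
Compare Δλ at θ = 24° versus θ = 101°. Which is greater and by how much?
101° produces the larger shift by a factor of 13.774

Calculate both shifts using Δλ = λ_C(1 - cos θ):

For θ₁ = 24°:
Δλ₁ = 2.4263 × (1 - cos(24°))
Δλ₁ = 2.4263 × 0.0865
Δλ₁ = 0.2098 pm

For θ₂ = 101°:
Δλ₂ = 2.4263 × (1 - cos(101°))
Δλ₂ = 2.4263 × 1.1908
Δλ₂ = 2.8893 pm

The 101° angle produces the larger shift.
Ratio: 2.8893/0.2098 = 13.774

(Intermediate values are shown rounded; full precision is carried through to the final answer.)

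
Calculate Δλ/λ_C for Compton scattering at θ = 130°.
1.6428 λ_C

The Compton shift formula is:
Δλ = λ_C(1 - cos θ)

Dividing both sides by λ_C:
Δλ/λ_C = 1 - cos θ

For θ = 130°:
Δλ/λ_C = 1 - cos(130°)
Δλ/λ_C = 1 - -0.6428
Δλ/λ_C = 1.6428

This means the shift is 1.6428 × λ_C = 3.9859 pm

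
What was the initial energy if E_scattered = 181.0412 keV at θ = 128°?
423.3998 keV

Convert final energy to wavelength (hc ≈ 1239.842 keV·pm):
λ' = hc/E' = 1239.842 / 181.0412 = 6.8484 pm

Calculate the Compton shift:
Δλ = λ_C(1 - cos(128°))
Δλ = 2.4263 × (1 - cos(128°))
Δλ = 3.9201 pm

Initial wavelength:
λ = λ' - Δλ = 6.8484 - 3.9201 = 2.9283 pm

Initial energy:
E = hc/λ = 1239.842 / 2.9283 = 423.3998 keV

(Intermediate values are shown rounded; full precision is carried through to the final answer.)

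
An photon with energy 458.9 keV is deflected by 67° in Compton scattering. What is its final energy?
296.6097 keV

First convert energy to wavelength:
λ = hc/E, with hc ≈ 1239.842 keV·pm (i.e. 1239.842 eV·nm)

For E = 458.9 keV = 458900 eV:
λ = 1239.842 keV·pm / 458.9 keV
λ = 2.7018 pm

Calculate the Compton shift:
Δλ = λ_C(1 - cos(67°)) = 2.4263 × 0.6093
Δλ = 1.4783 pm

Final wavelength:
λ' = 2.7018 + 1.4783 = 4.1800 pm

Final energy:
E' = hc/λ' = 1239.842 / 4.1800 = 296.6097 keV

(Intermediate values are shown rounded; full precision is carried through to the final answer.)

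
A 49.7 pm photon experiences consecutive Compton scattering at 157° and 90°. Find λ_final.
56.7861 pm

Apply Compton shift twice:

First scattering at θ₁ = 157°:
Δλ₁ = λ_C(1 - cos(157°))
Δλ₁ = 2.4263 × 1.9205
Δλ₁ = 4.6597 pm

After first scattering:
λ₁ = 49.7 + 4.6597 = 54.3597 pm

Second scattering at θ₂ = 90°:
Δλ₂ = λ_C(1 - cos(90°))
Δλ₂ = 2.4263 × 1.0000
Δλ₂ = 2.4263 pm

Final wavelength:
λ₂ = 54.3597 + 2.4263 = 56.7861 pm

Total shift: Δλ_total = 4.6597 + 2.4263 = 7.0861 pm

(Intermediate values are shown rounded; full precision is carried through to the final answer.)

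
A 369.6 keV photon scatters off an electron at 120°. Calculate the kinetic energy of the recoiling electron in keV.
192.3282 keV

By energy conservation: K_e = E_initial - E_final

First find the scattered photon energy:
Initial wavelength: λ = hc/E = 3.3546 pm
Compton shift: Δλ = λ_C(1 - cos(120°)) = 3.6395 pm
Final wavelength: λ' = 3.3546 + 3.6395 = 6.9940 pm
Final photon energy: E' = hc/λ' = 177.2718 keV

Electron kinetic energy:
K_e = E - E' = 369.6000 - 177.2718 = 192.3282 keV

(Intermediate values are shown rounded; full precision is carried through to the final answer.)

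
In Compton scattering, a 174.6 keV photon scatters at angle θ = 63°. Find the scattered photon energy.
147.1477 keV

First convert energy to wavelength:
λ = hc/E, with hc ≈ 1239.842 keV·pm (i.e. 1239.842 eV·nm)

For E = 174.6 keV = 174600 eV:
λ = 1239.842 keV·pm / 174.6 keV
λ = 7.1010 pm

Calculate the Compton shift:
Δλ = λ_C(1 - cos(63°)) = 2.4263 × 0.5460
Δλ = 1.3248 pm

Final wavelength:
λ' = 7.1010 + 1.3248 = 8.4258 pm

Final energy:
E' = hc/λ' = 1239.842 / 8.4258 = 147.1477 keV

(Intermediate values are shown rounded; full precision is carried through to the final answer.)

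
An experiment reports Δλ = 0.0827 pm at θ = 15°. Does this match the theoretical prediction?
Yes, consistent

Calculate the expected shift for θ = 15°:

Δλ_expected = λ_C(1 - cos(15°))
Δλ_expected = 2.4263 × (1 - cos(15°))
Δλ_expected = 2.4263 × 0.0341
Δλ_expected = 0.0827 pm

Given shift: 0.0827 pm
Expected shift: 0.0827 pm
Difference: 0.0000 pm

The values match. This is consistent with Compton scattering at the stated angle.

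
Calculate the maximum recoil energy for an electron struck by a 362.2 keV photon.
212.3830 keV

Maximum energy transfer occurs at θ = 180° (backscattering).

Initial photon: E₀ = 362.2 keV → λ₀ = 3.4231 pm

Maximum Compton shift (at 180°):
Δλ_max = 2λ_C = 2 × 2.4263 = 4.8526 pm

Final wavelength:
λ' = 3.4231 + 4.8526 = 8.2757 pm

Minimum photon energy (maximum energy to electron):
E'_min = hc/λ' = 149.8170 keV

Maximum electron kinetic energy:
K_max = E₀ - E'_min = 362.2000 - 149.8170 = 212.3830 keV

(Intermediate values are shown rounded; full precision is carried through to the final answer.)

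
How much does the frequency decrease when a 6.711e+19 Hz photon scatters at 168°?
3.476e+19 Hz (decrease)

Convert frequency to wavelength (c = 299792458 m/s):
λ₀ = c/f₀ = 299792458/6.711e+19 = 4.4671801e-12 m = 4.4672 pm

Calculate Compton shift:
Δλ = λ_C(1 - cos(168°)) = 4.7996 pm

Final wavelength:
λ' = λ₀ + Δλ = 4.4672 + 4.7996 = 9.2668 pm

Final frequency:
f' = c/λ' = 299792458/9.2667799e-12 = 3.2351309e+19 Hz

Frequency shift (decrease):
Δf = f₀ - f' = 6.711e+19 - 3.2351309e+19 = 3.476e+19 Hz

(Intermediate values are shown rounded; full precision is carried through to the final answer.)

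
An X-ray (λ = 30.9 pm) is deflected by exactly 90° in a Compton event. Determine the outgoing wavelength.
33.3263 pm

Using the Compton formula: λ' = λ + λ_C(1 − cos θ)

For θ = 90°, cos θ = 0 (exact) = 0.0000, so:
1 − cos 90° = 1 − (0) = 1.0000

Δλ = λ_C × 1.0000 = 2.4263 × 1.0000 = 2.4263 pm

λ' = 30.9 + 2.4263 = 33.3263 pm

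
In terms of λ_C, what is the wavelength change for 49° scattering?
0.3439 λ_C

The Compton shift formula is:
Δλ = λ_C(1 - cos θ)

Dividing both sides by λ_C:
Δλ/λ_C = 1 - cos θ

For θ = 49°:
Δλ/λ_C = 1 - cos(49°)
Δλ/λ_C = 1 - 0.6561
Δλ/λ_C = 0.3439

This means the shift is 0.3439 × λ_C = 0.8345 pm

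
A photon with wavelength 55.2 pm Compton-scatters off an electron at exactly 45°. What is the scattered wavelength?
55.9106 pm

Using the Compton formula: λ' = λ + λ_C(1 − cos θ)

For θ = 45°, cos θ = √2/2 (exact) ≈ 0.7071, so:
1 − cos 45° = 1 − (√2/2) ≈ 0.2929

Δλ = λ_C × 0.2929 = 2.4263 × 0.2929 = 0.7106 pm

λ' = 55.2 + 0.7106 = 55.9106 pm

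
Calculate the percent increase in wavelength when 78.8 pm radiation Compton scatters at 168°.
6.0909%

Calculate the Compton shift:
Δλ = λ_C(1 - cos(168°))
Δλ = 2.4263 × (1 - cos(168°))
Δλ = 2.4263 × 1.9781
Δλ = 4.7996 pm

Percentage change:
(Δλ/λ₀) × 100 = (4.7996/78.8) × 100
= 6.0909%

(Intermediate values are shown rounded; full precision is carried through to the final answer.)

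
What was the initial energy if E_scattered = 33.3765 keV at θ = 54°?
34.3000 keV

Convert final energy to wavelength (hc ≈ 1239.842 keV·pm):
λ' = hc/E' = 1239.842 / 33.3765 = 37.1472 pm

Calculate the Compton shift:
Δλ = λ_C(1 - cos(54°))
Δλ = 2.4263 × (1 - cos(54°))
Δλ = 1.0002 pm

Initial wavelength:
λ = λ' - Δλ = 37.1472 - 1.0002 = 36.1470 pm

Initial energy:
E = hc/λ = 1239.842 / 36.1470 = 34.3000 keV

(Intermediate values are shown rounded; full precision is carried through to the final answer.)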